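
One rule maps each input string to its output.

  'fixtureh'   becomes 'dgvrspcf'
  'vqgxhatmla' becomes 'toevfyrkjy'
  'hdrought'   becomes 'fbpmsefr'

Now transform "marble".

Each output is the input with this applied: shift every letter 2 places backward in the alphabet (wrapping around).
Doing the same to "marble": "kypzjc".

kypzjc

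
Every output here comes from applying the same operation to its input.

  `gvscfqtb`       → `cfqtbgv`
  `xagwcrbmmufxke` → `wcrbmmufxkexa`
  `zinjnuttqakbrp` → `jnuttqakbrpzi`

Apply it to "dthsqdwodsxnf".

The transformation: move the first 3 characters to the end (rotate left by 3), then delete the last character.
Applying both steps to "dthsqdwodsxnf": "sqdwodsxnfdth", then "sqdwodsxnfdt".

sqdwodsxnfdt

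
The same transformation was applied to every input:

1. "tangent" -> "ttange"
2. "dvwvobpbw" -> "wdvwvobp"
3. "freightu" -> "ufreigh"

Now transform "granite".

egrani

The transformation: move the last character to the front, then delete the last character.
"granite" → "egranit" → "egrani".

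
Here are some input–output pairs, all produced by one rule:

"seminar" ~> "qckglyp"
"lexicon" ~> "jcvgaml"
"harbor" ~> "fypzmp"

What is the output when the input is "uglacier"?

sejyagcp

What's happening: shift every letter 2 places backward in the alphabet (wrapping around).
So "uglacier" becomes "sejyagcp".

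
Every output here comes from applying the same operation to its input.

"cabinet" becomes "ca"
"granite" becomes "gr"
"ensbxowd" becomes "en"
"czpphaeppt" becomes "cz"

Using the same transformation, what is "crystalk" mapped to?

cr

The rule is to keep only the first 2 characters.
Doing the same to "crystalk": "cr".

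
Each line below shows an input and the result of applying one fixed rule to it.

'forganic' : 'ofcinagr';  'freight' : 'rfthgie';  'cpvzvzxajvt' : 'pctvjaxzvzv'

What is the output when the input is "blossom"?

Rule — reverse the string, then move the last 2 characters to the front (rotate right by 2).
On "blossom": the first step gives "mossolb", and the second then gives "lbmosso".

lbmosso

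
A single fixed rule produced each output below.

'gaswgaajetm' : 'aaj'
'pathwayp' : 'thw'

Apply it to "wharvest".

Each output is the input with this applied: delete the last 3 characters, then keep only the last 3 characters.
For "wharvest", step one produces "wharv"; step two turns that into "arv".

arv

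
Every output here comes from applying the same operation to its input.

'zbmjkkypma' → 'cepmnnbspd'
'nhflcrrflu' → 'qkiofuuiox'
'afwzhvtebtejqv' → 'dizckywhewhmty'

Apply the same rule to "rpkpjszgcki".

The transformation: shift every letter 3 places forward in the alphabet (wrapping around).
Applying that to "rpkpjszgcki" gives "usnsmvcjfnl".

usnsmvcjfnl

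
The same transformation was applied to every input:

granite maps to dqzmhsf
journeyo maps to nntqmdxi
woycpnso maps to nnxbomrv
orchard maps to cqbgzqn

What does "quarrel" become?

Rule — shift every letter 1 place backward in the alphabet (wrapping around), then swap the first and last characters.
Applying both steps to "quarrel": "ptzqqdk", then "ktzqqdp".

ktzqqdp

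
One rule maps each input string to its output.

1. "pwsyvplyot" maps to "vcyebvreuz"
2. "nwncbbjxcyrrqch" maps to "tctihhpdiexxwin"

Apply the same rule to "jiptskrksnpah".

The rule is to shift every letter 6 places forward in the alphabet (wrapping around).
So "jiptskrksnpah" becomes "povzyqxqytvgn".

povzyqxqytvgn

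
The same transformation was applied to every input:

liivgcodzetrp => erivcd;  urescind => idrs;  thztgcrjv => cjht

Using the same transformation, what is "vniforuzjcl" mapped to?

zcnfr

Looking at the pairs, the operation is to keep every other character starting from the second (positions 2nd, 4th, 6th, ...), then move the last 2 characters to the front (rotate right by 2).
Starting from "vniforuzjcl": after the first operation, "nfrzc"; after the second, "zcnfr".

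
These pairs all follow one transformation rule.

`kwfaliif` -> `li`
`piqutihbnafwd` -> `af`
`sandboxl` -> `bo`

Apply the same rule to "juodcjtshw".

ts

Looking at the pairs, the operation is to move the last 2 characters to the front (rotate right by 2), then keep only the last 2 characters.
Working it through for "juodcjtshw": intermediate "hwjuodcjts", final "ts".
(Check on "sandboxl": → "xlsandbo" → "bo" ✓)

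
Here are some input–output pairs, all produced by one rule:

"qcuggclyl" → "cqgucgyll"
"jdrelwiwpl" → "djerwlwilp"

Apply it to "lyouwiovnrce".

yluoiwvornec

Each output is the input with this applied: swap each adjacent pair of characters (1↔2, 3↔4, ...).
So "lyouwiovnrce" becomes "yluoiwvornec".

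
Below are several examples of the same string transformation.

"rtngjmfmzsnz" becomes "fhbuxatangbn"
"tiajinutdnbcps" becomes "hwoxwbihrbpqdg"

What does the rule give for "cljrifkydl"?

The pattern: shift every letter 12 places backward in the alphabet (wrapping around).
On "cljrifkydl" that produces "qzxfwtymrz".

qzxfwtymrz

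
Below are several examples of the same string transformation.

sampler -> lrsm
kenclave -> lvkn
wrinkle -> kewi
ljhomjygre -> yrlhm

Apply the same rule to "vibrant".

atvb

In each case the input is transformed by: keep every other character starting from the first (positions 1st, 3rd, 5th, ...), then move the last 2 characters to the front (rotate right by 2).
On "vibrant": the first step gives "vbat", and the second then gives "atvb".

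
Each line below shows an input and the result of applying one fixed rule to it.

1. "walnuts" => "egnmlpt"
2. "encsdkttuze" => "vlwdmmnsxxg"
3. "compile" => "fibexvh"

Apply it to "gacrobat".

The pattern: shift every letter 7 places backward in the alphabet (wrapping around), then move the first 2 characters to the end (rotate left by 2).
"gacrobat" → "ztvkhutm" → "vkhutmzt".

vkhutmzt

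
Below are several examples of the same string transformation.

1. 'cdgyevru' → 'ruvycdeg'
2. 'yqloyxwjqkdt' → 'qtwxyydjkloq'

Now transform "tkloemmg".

mmotegkl

What's happening: sort the characters into alphabetical order, then swap the front and back halves of the string.
On "tkloemmg": the first step gives "egklmmot", and the second then gives "mmotegkl".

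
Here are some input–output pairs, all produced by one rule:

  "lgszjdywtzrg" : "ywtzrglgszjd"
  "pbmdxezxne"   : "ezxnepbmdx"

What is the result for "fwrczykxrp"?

In each case the input is transformed by: swap the front and back halves of the string.
Applying that to "fwrczykxrp" gives "ykxrpfwrcz".

ykxrpfwrcz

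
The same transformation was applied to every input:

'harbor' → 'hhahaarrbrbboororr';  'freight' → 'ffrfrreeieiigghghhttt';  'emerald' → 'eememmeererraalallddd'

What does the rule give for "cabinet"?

The pattern: repeat every character 3 times, then swap each adjacent pair of characters (1↔2, 3↔4, ...).
On "cabinet" that produces "ccacaabbibiinneneettt".

ccacaabbibiinneneettt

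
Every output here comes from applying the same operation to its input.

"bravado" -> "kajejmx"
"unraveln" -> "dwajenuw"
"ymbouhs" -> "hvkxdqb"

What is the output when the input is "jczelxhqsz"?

In each case the input is transformed by: shift every letter 9 places forward in the alphabet (wrapping around).
Doing the same to "jczelxhqsz": "slinugqzbi".

slinugqzbi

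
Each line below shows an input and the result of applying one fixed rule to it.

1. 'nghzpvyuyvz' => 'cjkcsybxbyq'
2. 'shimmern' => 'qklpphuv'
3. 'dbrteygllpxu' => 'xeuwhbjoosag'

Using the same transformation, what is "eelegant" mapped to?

whohjdqh

The transformation: swap the first and last characters, then shift every letter 3 places forward in the alphabet (wrapping around).
Working it through for "eelegant": intermediate "telegane", final "whohjdqh".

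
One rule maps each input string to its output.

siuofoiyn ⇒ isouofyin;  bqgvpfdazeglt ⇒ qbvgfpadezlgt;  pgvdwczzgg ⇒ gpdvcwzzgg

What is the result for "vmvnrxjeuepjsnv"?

mvnvxrejeujpnsv

Each output is the input with this applied: swap each adjacent pair of characters (1↔2, 3↔4, ...).
Applying that to "vmvnrxjeuepjsnv" gives "mvnvxrejeujpnsv".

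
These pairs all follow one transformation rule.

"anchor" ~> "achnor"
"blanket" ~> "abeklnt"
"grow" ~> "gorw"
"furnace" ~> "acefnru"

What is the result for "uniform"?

fimnoru

What's happening: sort the characters into alphabetical order.
Applying that to "uniform" gives "fimnoru".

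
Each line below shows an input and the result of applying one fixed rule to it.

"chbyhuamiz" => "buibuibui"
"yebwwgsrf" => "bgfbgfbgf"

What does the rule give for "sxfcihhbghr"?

fhgfhgfhg

In each case the input is transformed by: keep one character in every 3, starting at position 3 (positions 3rd, 6th, 9th, ...), then write the whole string 3 times in a row.
"sxfcihhbghr" → "fhgfhgfhg".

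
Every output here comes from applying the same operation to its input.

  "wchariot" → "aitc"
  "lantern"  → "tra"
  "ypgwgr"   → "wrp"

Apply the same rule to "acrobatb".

What's happening: keep every other character starting from the second (positions 2nd, 4th, 6th, ...), then move the first character to the end.
For "acrobatb", step one produces "coab"; step two turns that into "oabc".

oabc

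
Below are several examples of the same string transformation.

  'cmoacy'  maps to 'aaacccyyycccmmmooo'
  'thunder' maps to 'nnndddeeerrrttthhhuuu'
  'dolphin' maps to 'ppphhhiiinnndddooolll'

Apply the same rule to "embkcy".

Looking at the pairs, the operation is to move the first 3 characters to the end (rotate left by 3), then repeat every character 3 times.
Applying both steps to "embkcy": "kcyemb", then "kkkcccyyyeeemmmbbb".

kkkcccyyyeeemmmbbb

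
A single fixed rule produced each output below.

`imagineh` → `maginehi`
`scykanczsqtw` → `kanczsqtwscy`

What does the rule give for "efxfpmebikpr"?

The transformation: move the last 3 characters to the front (rotate right by 3), then swap the front and back halves of the string.
For "efxfpmebikpr", step one produces "kprefxfpmebi"; step two turns that into "fpmebikprefx".

fpmebikprefx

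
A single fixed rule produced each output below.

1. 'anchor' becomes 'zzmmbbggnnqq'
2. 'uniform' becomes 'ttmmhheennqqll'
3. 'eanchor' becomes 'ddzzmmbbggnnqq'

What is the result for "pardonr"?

oozzqqccnnmmqq

What's happening: shift every letter 1 place backward in the alphabet (wrapping around), then double every character.
So "pardonr" becomes "oozzqqccnnmmqq".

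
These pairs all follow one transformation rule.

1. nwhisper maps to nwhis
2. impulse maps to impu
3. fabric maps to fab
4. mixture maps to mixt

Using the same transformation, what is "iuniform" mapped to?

iunif

The pattern: delete the last 3 characters.
Doing the same to "iuniform": "iunif".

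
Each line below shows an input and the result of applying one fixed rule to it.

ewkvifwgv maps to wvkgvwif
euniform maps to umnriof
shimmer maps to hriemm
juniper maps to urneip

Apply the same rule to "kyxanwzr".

The pattern: delete the first character, then take characters alternately from the front and the back (1st, last, 2nd, 2nd-last, ...).
"kyxanwzr" → "yxanwzr" → "yrxzawn".
(Check on "shimmer": → "himmer" → "hriemm" ✓)

yrxzawn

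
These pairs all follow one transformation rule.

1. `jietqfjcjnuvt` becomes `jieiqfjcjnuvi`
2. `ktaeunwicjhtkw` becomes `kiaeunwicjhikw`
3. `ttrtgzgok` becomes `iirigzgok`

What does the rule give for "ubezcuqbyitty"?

ubezcuqbyiiiy

Looking at the pairs, the operation is to replace every "t" with "i".
On "ubezcuqbyitty" that produces "ubezcuqbyiiiy".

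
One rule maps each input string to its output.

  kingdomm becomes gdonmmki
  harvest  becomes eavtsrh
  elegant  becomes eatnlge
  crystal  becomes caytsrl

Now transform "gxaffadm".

aaxmgffd

The rule is to sort the characters into reverse alphabetical order, then move the last 2 characters to the front (rotate right by 2).
Applying both steps to "gxaffadm": "xmgffdaa", then "aaxmgffd".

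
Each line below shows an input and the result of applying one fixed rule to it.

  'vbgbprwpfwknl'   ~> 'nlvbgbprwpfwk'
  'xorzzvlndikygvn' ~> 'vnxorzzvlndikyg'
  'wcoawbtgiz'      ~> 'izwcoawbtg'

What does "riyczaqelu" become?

luriyczaqe

The pattern: move the last 2 characters to the front (rotate right by 2).
"riyczaqelu" → "luriyczaqe".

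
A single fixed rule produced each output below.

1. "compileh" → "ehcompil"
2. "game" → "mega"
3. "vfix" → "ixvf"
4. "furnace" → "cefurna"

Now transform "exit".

In each case the input is transformed by: move the last 2 characters to the front (rotate right by 2).
Applying that to "exit" gives "itex".

itex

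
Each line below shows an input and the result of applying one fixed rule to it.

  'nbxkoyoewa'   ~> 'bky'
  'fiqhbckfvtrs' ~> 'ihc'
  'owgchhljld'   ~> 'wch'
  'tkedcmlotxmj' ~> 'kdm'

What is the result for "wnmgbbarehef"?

The pattern: keep every other character starting from the second (positions 2nd, 4th, 6th, ...), then keep only the first 3 characters.
So "wnmgbbarehef" becomes "ngb".

ngb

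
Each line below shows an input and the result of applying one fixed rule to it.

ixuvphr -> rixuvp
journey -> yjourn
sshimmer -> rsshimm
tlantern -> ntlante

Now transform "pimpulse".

Rule — move the last 2 characters to the front (rotate right by 2), then delete the first character.
So "pimpulse" becomes "epimpul".
(Check on "tlantern": → "rntlante" → "ntlante" ✓)

epimpul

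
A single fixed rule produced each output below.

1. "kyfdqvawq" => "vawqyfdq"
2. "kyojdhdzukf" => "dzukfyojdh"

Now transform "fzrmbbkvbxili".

vbxilizrmbbk

Rule — delete the first character, then swap the front and back halves of the string.
For "fzrmbbkvbxili", step one produces "zrmbbkvbxili"; step two turns that into "vbxilizrmbbk".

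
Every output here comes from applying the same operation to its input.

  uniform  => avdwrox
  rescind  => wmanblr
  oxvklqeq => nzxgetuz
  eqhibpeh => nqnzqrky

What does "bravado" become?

mxkajej

What's happening: move the last 2 characters to the front (rotate right by 2), then shift every letter 9 places forward in the alphabet (wrapping around).
Working it through for "bravado": intermediate "dobrava", final "mxkajej".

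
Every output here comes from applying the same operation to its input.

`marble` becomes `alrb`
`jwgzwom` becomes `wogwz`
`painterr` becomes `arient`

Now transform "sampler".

aemlp

The pattern: take characters alternately from the front and the back (1st, last, 2nd, 2nd-last, ...), then delete the first 2 characters.
Starting from "sampler": after the first operation, "sraemlp"; after the second, "aemlp".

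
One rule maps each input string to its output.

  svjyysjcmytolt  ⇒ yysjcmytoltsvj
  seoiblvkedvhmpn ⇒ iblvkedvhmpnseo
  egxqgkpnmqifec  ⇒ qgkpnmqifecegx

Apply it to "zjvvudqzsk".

Rule — move the first 3 characters to the end (rotate left by 3).
"zjvvudqzsk" → "vudqzskzjv".

vudqzskzjv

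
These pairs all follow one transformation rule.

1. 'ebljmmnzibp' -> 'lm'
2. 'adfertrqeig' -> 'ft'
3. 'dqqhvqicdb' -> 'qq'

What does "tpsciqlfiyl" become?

The transformation: delete the last 3 characters, then keep one character in every 3, starting at position 3 (positions 3rd, 6th, 9th, ...).
Starting from "tpsciqlfiyl": after the first operation, "tpsciqlf"; after the second, "sq".

sq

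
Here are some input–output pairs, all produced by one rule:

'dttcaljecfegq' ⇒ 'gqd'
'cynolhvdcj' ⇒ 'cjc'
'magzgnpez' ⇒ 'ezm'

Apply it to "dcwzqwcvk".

vkd

In each case the input is transformed by: move the last 2 characters to the front (rotate right by 2), then keep only the first 3 characters.
Starting from "dcwzqwcvk": after the first operation, "vkdcwzqwc"; after the second, "vkd".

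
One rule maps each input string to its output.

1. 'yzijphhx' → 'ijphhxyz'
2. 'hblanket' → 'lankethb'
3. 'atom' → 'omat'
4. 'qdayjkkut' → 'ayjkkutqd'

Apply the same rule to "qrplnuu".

The pattern: move the first 2 characters to the end (rotate left by 2).
For "qrplnuu" the result is "plnuuqr".

plnuuqr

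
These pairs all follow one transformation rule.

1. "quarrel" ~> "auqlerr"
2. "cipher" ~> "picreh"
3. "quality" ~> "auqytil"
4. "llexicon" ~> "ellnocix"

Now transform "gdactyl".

Each output is the input with this applied: reverse the string, then move the last 3 characters to the front (rotate right by 3).
Working it through for "gdactyl": intermediate "lytcadg", final "adglytc".

adglytc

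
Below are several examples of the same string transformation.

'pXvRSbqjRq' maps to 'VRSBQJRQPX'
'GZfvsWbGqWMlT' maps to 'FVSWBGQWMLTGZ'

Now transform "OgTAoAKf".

The pattern: move the first 2 characters to the end (rotate left by 2), then convert every letter to uppercase.
"OgTAoAKf" → "TAoAKfOg" → "TAOAKFOG".

TAOAKFOG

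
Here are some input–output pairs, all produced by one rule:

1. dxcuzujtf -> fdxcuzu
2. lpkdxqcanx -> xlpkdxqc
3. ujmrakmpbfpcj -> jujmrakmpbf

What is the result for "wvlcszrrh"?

In each case the input is transformed by: move the last 3 characters to the front (rotate right by 3), then delete the first 2 characters.
On "wvlcszrrh" that produces "hwvlcsz".
(Check on "ujmrakmpbfpcj": → "pcjujmrakmpbf" → "jujmrakmpbf" ✓)

hwvlcsz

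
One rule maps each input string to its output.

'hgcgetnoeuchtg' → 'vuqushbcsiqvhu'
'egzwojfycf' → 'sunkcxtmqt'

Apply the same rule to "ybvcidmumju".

mpjqwraiaxi

Looking at the pairs, the operation is to shift every letter 12 places backward in the alphabet (wrapping around).
On "ybvcidmumju" that produces "mpjqwraiaxi".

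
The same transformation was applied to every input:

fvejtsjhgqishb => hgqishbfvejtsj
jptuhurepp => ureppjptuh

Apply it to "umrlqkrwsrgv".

rwsrgvumrlqk

Looking at the pairs, the operation is to swap the front and back halves of the string.
Applying that to "umrlqkrwsrgv" gives "rwsrgvumrlqk".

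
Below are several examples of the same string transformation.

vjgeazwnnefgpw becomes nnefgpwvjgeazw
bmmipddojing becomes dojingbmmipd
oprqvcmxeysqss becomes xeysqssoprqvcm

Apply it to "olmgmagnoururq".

noururqolmgmag

Rule — swap the front and back halves of the string.
"olmgmagnoururq" → "noururqolmgmag".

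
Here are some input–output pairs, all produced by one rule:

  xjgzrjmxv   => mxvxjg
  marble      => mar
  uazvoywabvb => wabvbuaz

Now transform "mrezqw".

mre

The transformation: move the first 3 characters to the end (rotate left by 3), then delete the first 3 characters.
"mrezqw" → "mre".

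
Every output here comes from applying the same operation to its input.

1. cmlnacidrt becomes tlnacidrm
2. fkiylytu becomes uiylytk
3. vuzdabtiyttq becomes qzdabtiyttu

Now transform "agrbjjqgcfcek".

krbjjqgcfceg

The transformation: delete the first character, then swap the first and last characters.
Working it through for "agrbjjqgcfcek": intermediate "grbjjqgcfcek", final "krbjjqgcfceg".
(Check on "cmlnacidrt": → "mlnacidrt" → "tlnacidrm" ✓)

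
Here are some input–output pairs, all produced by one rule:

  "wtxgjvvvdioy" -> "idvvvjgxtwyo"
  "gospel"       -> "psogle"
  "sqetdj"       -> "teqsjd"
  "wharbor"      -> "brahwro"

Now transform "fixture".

What's happening: reverse the string, then move the first 2 characters to the end (rotate left by 2).
So "fixture" becomes "utxifer".

utxifer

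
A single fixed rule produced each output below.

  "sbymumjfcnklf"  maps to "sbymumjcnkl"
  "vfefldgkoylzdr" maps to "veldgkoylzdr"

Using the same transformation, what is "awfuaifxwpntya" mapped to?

awuaixwpntya

What's happening: remove every "f".
For "awfuaifxwpntya" the result is "awuaixwpntya".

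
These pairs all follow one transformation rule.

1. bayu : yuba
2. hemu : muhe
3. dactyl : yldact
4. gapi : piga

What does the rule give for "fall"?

The transformation: move the last 2 characters to the front (rotate right by 2).
So "fall" becomes "llfa".

llfa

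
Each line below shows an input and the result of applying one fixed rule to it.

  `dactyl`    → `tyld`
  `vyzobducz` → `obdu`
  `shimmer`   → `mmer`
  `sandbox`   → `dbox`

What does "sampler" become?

In each case the input is transformed by: move the first 3 characters to the end (rotate left by 3), then keep only the first 4 characters.
"sampler" → "pler".
(Check on "vyzobducz": → "obduczvyz" → "obdu" ✓)

pler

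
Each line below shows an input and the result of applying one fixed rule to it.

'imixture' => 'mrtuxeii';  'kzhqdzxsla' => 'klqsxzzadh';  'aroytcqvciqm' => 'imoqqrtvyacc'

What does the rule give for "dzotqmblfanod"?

The transformation: sort the characters into alphabetical order, then move the first 3 characters to the end (rotate left by 3).
Working it through for "dzotqmblfanod": intermediate "abddflmnooqtz", final "dflmnooqtzabd".
(Check on "aroytcqvciqm": → "accimoqqrtvy" → "imoqqrtvyacc" ✓)

dflmnooqtzabd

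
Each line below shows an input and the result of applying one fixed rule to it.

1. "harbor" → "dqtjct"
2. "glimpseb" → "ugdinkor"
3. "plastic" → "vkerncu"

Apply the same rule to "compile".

In each case the input is transformed by: move the last 3 characters to the front (rotate right by 3), then shift every letter 2 places forward in the alphabet (wrapping around).
Applying that to "compile" gives "kngeqor".
(Check on "harbor": → "borhar" → "dqtjct" ✓)

kngeqor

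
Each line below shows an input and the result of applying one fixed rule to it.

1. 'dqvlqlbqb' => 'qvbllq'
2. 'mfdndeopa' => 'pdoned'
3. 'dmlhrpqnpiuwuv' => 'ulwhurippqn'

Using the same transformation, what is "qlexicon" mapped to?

oecxi

What's happening: take characters alternately from the front and the back (1st, last, 2nd, 2nd-last, ...), then delete the first 3 characters.
For "qlexicon" the result is "oecxi".
(Check on "mfdndeopa": → "mafpdoned" → "pdoned" ✓)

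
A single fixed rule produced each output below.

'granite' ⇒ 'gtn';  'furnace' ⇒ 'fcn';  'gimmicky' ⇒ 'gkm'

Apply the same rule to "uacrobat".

The pattern: take characters alternately from the front and the back (1st, last, 2nd, 2nd-last, ...), then keep one character in every 3, starting at position 1 (positions 1st, 4th, 7th, ...).
On "uacrobat": the first step gives "utaacbro", and the second then gives "uar".

uar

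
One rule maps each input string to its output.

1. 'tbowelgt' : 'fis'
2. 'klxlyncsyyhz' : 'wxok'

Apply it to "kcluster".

wgq

What's happening: keep one character in every 3, starting at position 1 (positions 1st, 4th, 7th, ...), then shift every letter 12 places forward in the alphabet (wrapping around).
On "kcluster": the first step gives "kue", and the second then gives "wgq".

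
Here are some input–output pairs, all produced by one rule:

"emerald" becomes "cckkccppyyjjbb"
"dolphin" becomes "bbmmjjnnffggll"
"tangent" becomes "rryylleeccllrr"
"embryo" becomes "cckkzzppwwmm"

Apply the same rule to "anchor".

yyllaaffmmpp

The transformation: shift every letter 2 places backward in the alphabet (wrapping around), then double every character.
Starting from "anchor": after the first operation, "ylafmp"; after the second, "yyllaaffmmpp".
(Check on "dolphin": → "bmjnfgl" → "bbmmjjnnffggll" ✓)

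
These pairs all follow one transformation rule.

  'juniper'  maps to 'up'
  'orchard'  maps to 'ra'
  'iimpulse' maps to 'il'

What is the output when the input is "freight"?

rg

The transformation: take characters alternately from the front and the back (1st, last, 2nd, 2nd-last, ...), then keep one character in every 3, starting at position 3 (positions 3rd, 6th, 9th, ...).
So "freight" becomes "rg".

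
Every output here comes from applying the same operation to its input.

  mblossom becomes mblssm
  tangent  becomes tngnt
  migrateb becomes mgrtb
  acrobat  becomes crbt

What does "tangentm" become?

tngntm

The rule is to remove every vowel.
For "tangentm" the result is "tngntm".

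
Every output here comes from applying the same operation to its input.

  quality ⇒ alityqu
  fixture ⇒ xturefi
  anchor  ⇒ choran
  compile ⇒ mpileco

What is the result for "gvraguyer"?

raguyergv

The pattern: move the first 2 characters to the end (rotate left by 2).
So "gvraguyer" becomes "raguyergv".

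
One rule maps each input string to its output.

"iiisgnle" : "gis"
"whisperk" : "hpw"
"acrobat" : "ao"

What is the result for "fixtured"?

Each output is the input with this applied: sort the characters into alphabetical order, then keep one character in every 3, starting at position 2 (positions 2nd, 5th, 8th, ...).
Starting from "fixtured": after the first operation, "defirtux"; after the second, "erx".
(Check on "acrobat": → "aabcort" → "ao" ✓)

erx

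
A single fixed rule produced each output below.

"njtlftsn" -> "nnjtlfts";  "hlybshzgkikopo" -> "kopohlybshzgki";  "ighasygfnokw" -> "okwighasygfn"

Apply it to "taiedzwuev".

Each output is the input with this applied: swap the front and back halves of the string, then move the first 3 characters to the end (rotate left by 3).
On "taiedzwuev": the first step gives "zwuevtaied", and the second then gives "evtaiedzwu".

evtaiedzwu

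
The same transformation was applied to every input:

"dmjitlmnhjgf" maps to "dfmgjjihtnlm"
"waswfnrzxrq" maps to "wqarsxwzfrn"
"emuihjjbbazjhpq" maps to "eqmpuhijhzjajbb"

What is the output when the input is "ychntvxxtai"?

yicahtnxtxv

The rule is to take characters alternately from the front and the back (1st, last, 2nd, 2nd-last, ...).
"ychntvxxtai" → "yicahtnxtxv".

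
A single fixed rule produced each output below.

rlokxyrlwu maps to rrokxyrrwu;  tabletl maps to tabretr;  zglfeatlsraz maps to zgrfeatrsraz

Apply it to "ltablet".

rtabret

The pattern: replace every "l" with "r".
On "ltablet" that produces "rtabret".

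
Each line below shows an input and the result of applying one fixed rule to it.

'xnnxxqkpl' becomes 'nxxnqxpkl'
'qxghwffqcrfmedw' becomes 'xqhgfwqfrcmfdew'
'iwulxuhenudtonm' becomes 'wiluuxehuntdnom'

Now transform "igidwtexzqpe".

The rule is to swap each adjacent pair of characters (1↔2, 3↔4, ...).
So "igidwtexzqpe" becomes "giditwxeqzep".

giditwxeqzep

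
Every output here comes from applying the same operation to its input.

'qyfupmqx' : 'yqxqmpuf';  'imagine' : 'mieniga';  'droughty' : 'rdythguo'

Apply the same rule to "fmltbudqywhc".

Looking at the pairs, the operation is to move the first 2 characters to the end (rotate left by 2), then reverse the string.
For "fmltbudqywhc", step one produces "ltbudqywhcfm"; step two turns that into "mfchwyqdubtl".

mfchwyqdubtl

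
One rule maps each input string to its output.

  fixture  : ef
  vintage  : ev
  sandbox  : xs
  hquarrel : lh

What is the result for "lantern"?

nl

Rule — move the first character to the end, then keep only the last 2 characters.
On "lantern" that produces "nl".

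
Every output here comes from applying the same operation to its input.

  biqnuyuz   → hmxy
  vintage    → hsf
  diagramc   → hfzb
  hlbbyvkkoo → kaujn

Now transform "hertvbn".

dsa

In each case the input is transformed by: keep every other character starting from the second (positions 2nd, 4th, 6th, ...), then shift every letter 1 place backward in the alphabet (wrapping around).
For "hertvbn", step one produces "etb"; step two turns that into "dsa".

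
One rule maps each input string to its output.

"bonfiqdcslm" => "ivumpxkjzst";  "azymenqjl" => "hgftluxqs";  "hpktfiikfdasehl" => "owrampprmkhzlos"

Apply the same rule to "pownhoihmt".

Rule — shift every letter 7 places forward in the alphabet (wrapping around).
So "pownhoihmt" becomes "wvduovpota".

wvduovpota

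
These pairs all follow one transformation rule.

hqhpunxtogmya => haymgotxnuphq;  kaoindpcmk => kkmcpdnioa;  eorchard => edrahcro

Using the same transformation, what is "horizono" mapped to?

In each case the input is transformed by: reverse the string, then move the last character to the front.
Applying both steps to "horizono": "onoziroh", then "honoziro".

honoziro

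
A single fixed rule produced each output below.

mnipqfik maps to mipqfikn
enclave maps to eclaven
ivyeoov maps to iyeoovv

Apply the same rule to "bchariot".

The pattern: move the first character to the end, then swap the first and last characters.
"bchariot" → "bhariotc".

bhariotc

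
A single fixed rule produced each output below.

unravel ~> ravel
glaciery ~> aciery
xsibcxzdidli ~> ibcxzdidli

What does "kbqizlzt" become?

qizlzt

The pattern: delete the first 2 characters.
For "kbqizlzt" the result is "qizlzt".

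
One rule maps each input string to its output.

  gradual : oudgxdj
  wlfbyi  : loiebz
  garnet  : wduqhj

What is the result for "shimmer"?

Each output is the input with this applied: swap the first and last characters, then shift every letter 3 places forward in the alphabet (wrapping around).
So "shimmer" becomes "uklpphv".

uklpphv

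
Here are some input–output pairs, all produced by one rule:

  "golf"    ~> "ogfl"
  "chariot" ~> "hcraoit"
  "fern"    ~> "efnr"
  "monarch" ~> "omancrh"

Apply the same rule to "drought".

rduohgt

In each case the input is transformed by: swap each adjacent pair of characters (1↔2, 3↔4, ...).
"drought" → "rduohgt".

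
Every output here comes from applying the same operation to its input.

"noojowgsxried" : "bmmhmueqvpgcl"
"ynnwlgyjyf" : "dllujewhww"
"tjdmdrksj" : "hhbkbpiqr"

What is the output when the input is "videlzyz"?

xgbcjxwt

The rule is to swap the first and last characters, then shift every letter 2 places backward in the alphabet (wrapping around).
Starting from "videlzyz": after the first operation, "zidelzyv"; after the second, "xgbcjxwt".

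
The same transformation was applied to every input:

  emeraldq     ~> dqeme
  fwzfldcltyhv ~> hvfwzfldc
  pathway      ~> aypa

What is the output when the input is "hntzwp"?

wph

In each case the input is transformed by: move the last 2 characters to the front (rotate right by 2), then delete the last 3 characters.
"hntzwp" → "wphntz" → "wph".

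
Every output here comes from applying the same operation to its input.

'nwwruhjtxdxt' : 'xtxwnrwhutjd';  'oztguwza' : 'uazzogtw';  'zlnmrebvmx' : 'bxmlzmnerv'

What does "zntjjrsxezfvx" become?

Rule — swap each adjacent pair of characters (1↔2, 3↔4, ...), then move the last 3 characters to the front (rotate right by 3).
"zntjjrsxezfvx" → "nzjtrjxszevfx" → "vfxnzjtrjxsze".

vfxnzjtrjxsze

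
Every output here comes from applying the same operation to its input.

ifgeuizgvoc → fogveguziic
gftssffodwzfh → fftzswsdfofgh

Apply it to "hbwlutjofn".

Each output is the input with this applied: take characters alternately from the front and the back (1st, last, 2nd, 2nd-last, ...), then move the first 2 characters to the end (rotate left by 2).
On "hbwlutjofn": the first step gives "hnbfwoljut", and the second then gives "bfwoljuthn".

bfwoljuthn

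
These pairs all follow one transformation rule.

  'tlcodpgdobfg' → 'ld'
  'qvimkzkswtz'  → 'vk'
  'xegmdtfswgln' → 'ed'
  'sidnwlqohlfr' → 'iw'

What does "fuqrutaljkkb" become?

In each case the input is transformed by: keep one character in every 3, starting at position 2 (positions 2nd, 5th, 8th, ...), then delete the last 2 characters.
"fuqrutaljkkb" → "uulk" → "uu".

uu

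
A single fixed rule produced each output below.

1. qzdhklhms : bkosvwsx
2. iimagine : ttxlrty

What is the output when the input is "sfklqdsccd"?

Rule — shift every letter 11 places forward in the alphabet (wrapping around), then delete the last character.
Applying that to "sfklqdsccd" gives "dqvwbodnn".

dqvwbodnn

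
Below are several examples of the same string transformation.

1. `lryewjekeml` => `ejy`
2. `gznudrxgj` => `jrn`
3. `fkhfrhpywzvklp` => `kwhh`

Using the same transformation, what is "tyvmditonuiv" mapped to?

Each output is the input with this applied: keep one character in every 3, starting at position 3 (positions 3rd, 6th, 9th, ...), then reverse the string.
Applying both steps to "tyvmditonuiv": "vinv", then "vniv".
(Check on "fkhfrhpywzvklp": → "hhwk" → "kwhh" ✓)

vniv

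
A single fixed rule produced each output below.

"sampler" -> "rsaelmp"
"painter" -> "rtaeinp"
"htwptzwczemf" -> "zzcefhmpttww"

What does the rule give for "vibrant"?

The rule is to sort the characters into alphabetical order, then move the last 2 characters to the front (rotate right by 2).
On "vibrant": the first step gives "abinrtv", and the second then gives "tvabinr".
(Check on "painter": → "aeinprt" → "rtaeinp" ✓)

tvabinr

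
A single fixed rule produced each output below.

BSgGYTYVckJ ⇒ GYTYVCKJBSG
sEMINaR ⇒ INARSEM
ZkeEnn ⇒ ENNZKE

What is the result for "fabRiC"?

Rule — move the first 3 characters to the end (rotate left by 3), then convert every letter to uppercase.
For "fabRiC", step one produces "RiCfab"; step two turns that into "RICFAB".

RICFAB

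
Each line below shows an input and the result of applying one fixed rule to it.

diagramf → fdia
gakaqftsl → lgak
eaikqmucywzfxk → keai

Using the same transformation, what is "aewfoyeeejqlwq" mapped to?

Rule — move the last character to the front, then keep only the first 4 characters.
Applying both steps to "aewfoyeeejqlwq": "qaewfoyeeejqlw", then "qaew".
(Check on "gakaqftsl": → "lgakaqfts" → "lgak" ✓)

qaew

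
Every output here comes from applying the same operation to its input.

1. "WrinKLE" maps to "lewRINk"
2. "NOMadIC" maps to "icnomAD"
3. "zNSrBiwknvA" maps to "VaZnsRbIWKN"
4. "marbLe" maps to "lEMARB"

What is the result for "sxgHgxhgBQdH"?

DhSXGhGXHGbq

Looking at the pairs, the operation is to flip the case of every letter, then move the last 2 characters to the front (rotate right by 2).
For "sxgHgxhgBQdH", step one produces "SXGhGXHGbqDh"; step two turns that into "DhSXGhGXHGbq".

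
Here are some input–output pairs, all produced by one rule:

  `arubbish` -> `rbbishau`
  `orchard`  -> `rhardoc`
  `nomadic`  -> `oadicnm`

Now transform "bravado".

The pattern: move the first 2 characters to the end (rotate left by 2), then swap the first and last characters.
"bravado" → "avadobr" → "rvadoba".

rvadoba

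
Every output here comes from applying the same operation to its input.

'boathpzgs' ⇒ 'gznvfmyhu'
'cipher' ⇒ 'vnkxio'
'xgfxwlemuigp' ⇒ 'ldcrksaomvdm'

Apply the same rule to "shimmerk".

osskxqyn

In each case the input is transformed by: shift every letter 6 places forward in the alphabet (wrapping around), then move the first 2 characters to the end (rotate left by 2).
On "shimmerk": the first step gives "ynosskxq", and the second then gives "osskxqyn".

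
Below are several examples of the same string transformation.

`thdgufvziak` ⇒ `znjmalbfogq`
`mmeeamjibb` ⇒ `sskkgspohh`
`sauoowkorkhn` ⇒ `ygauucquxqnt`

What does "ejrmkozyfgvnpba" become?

Each output is the input with this applied: shift every letter 6 places forward in the alphabet (wrapping around).
On "ejrmkozyfgvnpba" that produces "kpxsqufelmbtvhg".

kpxsqufelmbtvhg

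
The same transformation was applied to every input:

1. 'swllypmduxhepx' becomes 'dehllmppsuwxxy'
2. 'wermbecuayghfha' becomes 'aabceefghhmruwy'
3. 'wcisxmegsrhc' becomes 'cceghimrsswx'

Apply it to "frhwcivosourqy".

What's happening: sort the characters into alphabetical order.
"frhwcivosourqy" → "cfhiooqrrsuvwy".

cfhiooqrrsuvwy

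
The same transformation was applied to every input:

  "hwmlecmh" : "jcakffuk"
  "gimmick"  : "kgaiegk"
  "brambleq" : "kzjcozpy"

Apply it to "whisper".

In each case the input is transformed by: move the first 3 characters to the end (rotate left by 3), then shift every letter 2 places backward in the alphabet (wrapping around).
Applying both steps to "whisper": "sperwhi", then "qncpufg".

qncpufg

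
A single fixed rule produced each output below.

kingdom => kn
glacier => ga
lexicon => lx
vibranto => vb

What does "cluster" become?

The rule is to keep every other character starting from the first (positions 1st, 3rd, 5th, ...), then delete the last 2 characters.
Doing the same to "cluster": "cu".

cu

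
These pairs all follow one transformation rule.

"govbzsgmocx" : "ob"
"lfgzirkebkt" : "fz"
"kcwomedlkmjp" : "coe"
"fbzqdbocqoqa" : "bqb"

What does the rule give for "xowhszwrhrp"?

The pattern: keep every other character starting from the second (positions 2nd, 4th, 6th, ...), then delete the last 3 characters.
"xowhszwrhrp" → "ohzrr" → "oh".
(Check on "kcwomedlkmjp": → "coelmp" → "coe" ✓)

oh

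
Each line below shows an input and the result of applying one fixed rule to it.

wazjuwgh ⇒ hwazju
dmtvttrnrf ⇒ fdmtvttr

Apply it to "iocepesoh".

What's happening: move the last 3 characters to the front (rotate right by 3), then delete the first 2 characters.
Working it through for "iocepesoh": intermediate "sohiocepe", final "hiocepe".

hiocepe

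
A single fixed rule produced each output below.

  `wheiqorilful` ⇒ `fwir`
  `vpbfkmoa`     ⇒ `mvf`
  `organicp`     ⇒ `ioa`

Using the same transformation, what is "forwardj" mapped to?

rfw

The transformation: move the last 3 characters to the front (rotate right by 3), then keep one character in every 3, starting at position 1 (positions 1st, 4th, 7th, ...).
So "forwardj" becomes "rfw".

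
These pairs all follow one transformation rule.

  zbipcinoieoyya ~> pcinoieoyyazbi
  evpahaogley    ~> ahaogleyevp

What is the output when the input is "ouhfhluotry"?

fhluotryouh

Rule — move the first 3 characters to the end (rotate left by 3).
For "ouhfhluotry" the result is "fhluotryouh".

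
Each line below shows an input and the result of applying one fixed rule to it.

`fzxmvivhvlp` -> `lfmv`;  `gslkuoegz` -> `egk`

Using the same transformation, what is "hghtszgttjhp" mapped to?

Looking at the pairs, the operation is to keep one character in every 3, starting at position 1 (positions 1st, 4th, 7th, ...), then move the last character to the front.
On "hghtszgttjhp" that produces "jhtg".

jhtg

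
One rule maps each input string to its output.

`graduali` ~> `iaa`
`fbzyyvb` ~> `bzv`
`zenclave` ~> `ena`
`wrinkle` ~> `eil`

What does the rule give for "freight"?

teh

Each output is the input with this applied: move the last character to the front, then keep one character in every 3, starting at position 1 (positions 1st, 4th, 7th, ...).
On "freight": the first step gives "tfreigh", and the second then gives "teh".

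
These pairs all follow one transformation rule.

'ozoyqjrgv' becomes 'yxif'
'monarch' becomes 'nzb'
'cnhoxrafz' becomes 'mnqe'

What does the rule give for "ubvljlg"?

What's happening: shift every letter 1 place backward in the alphabet (wrapping around), then keep every other character starting from the second (positions 2nd, 4th, 6th, ...).
Applying both steps to "ubvljlg": "taukikf", then "akk".

akk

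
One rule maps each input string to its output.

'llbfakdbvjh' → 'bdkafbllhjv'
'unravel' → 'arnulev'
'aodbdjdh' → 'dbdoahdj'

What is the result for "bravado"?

What's happening: move the last 3 characters to the front (rotate right by 3), then reverse the string.
Applying that to "bravado" gives "varboda".

varboda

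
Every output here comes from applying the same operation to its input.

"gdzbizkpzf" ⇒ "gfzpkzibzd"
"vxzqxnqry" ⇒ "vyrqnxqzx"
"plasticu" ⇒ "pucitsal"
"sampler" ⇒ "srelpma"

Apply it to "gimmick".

gkcimmi

Looking at the pairs, the operation is to move the first character to the end, then reverse the string.
Starting from "gimmick": after the first operation, "immickg"; after the second, "gkcimmi".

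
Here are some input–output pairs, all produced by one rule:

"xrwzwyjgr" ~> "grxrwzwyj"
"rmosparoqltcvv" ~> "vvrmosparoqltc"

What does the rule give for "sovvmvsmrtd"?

Looking at the pairs, the operation is to move the last 2 characters to the front (rotate right by 2).
"sovvmvsmrtd" → "tdsovvmvsmr".

tdsovvmvsmr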